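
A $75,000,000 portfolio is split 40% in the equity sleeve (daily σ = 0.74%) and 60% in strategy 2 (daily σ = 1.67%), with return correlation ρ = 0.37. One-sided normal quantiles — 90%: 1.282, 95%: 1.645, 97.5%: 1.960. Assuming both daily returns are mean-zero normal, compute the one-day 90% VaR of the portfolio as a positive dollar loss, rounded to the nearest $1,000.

$1,101,000

σ_p² = 0.4²·0.74² + 0.6²·1.67² + 2·0.37·0.4·0.6·0.74·1.67 = 1.3111 (%²).
σ_p = √1.3111 = 1.145%.
VaR = 1.282 × 1.145% = 1.468%; on $75,000,000 that is $1,101,000.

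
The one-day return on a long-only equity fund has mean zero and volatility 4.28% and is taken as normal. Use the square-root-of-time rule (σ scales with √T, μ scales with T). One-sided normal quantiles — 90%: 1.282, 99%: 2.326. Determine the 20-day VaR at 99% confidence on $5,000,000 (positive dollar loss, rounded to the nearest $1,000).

σ_{20d} = 4.28% × √20 = 19.141%.
VaR = 2.326 × 19.141% = 44.522%.
On $5,000,000: 0.44522 × $5,000,000 = $2,226,100.

$2,226,000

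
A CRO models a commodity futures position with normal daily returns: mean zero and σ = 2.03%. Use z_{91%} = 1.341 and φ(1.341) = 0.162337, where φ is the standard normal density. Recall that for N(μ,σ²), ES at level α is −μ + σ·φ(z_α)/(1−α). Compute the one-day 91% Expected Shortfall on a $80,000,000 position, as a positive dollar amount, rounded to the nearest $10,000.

$2,930,000

Tail multiplier: φ(z)/(1−α) = 0.162337 / 0.09 = 1.804.
ES = 2.03% × 1.804 = 3.662%.
On $80,000,000: 0.03662 × $80,000,000 = $2,929,600.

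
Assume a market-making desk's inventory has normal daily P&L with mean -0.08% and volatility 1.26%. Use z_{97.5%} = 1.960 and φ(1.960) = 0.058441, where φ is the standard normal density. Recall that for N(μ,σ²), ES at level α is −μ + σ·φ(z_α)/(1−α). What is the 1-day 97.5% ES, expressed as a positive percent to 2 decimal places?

Tail multiplier: φ(z)/(1−α) = 0.058441 / 0.025 = 2.338.
ES = −(-0.08%) + 1.26% × 2.338 = 3.026%.

3.03%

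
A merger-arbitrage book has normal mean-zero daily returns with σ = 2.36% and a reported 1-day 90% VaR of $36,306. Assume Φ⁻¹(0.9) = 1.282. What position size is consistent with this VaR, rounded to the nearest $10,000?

VaR as a fraction of value: z·σ = 1.282 × 2.36% = 3.02552%.
Position = $36,306 / 0.0302552 = $1,199,992.

$1,200,000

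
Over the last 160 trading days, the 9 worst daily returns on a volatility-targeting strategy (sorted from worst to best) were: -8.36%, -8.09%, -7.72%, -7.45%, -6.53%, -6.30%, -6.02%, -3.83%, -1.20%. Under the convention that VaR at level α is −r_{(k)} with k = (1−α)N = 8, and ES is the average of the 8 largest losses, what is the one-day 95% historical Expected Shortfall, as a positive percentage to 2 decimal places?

6.79%

The 8 worst returns sum to -54.30%.
ES = −(-54.30%) / 8 = 6.7875% ≈ 6.79%.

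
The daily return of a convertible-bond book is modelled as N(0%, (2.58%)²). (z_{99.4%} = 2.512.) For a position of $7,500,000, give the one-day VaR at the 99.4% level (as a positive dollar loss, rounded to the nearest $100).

VaR = z·σ = 2.512 × 2.58% = 6.481%.
On $7,500,000: 0.06481 × $7,500,000 = $486,075.

$486,100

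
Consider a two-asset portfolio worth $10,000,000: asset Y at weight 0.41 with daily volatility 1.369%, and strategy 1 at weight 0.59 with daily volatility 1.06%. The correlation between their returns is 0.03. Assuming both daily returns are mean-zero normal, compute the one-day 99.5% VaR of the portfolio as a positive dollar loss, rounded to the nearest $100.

$219,700

σ_p² = 0.41²·1.369² + 0.59²·1.06² + 2·0.03·0.41·0.59·1.369·1.06 = 0.7272 (%²).
σ_p = √0.7272 = 0.853%.
At 99.5%, z = 2.576.
VaR = 2.576 × 0.853% = 2.197%; on $10,000,000 that is $219,700.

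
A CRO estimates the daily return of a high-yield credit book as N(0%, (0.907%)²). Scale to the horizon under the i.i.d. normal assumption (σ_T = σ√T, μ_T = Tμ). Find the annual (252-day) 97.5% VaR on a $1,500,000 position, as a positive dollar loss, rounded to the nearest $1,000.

At 97.5%, z = 1.960.
σ_{252d} = 0.907% × √252 = 14.398%.
VaR = 1.960 × 14.398% = 28.220%.
On $1,500,000: 0.28220 × $1,500,000 = $423,300.

$423,000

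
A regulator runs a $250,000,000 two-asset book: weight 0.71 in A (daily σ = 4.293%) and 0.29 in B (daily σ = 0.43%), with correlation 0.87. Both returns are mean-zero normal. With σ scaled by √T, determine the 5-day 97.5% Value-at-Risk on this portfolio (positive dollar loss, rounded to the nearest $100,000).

σ_p = √(0.71²·4.293² + 0.29²·0.43² + 2·0.87·0.71·0.29·4.293·0.43) = 3.157%.
σ_{5d} = 3.157% × √5 = 7.059%.
z(97.5%) = 1.960.
VaR = 1.960 × 7.059% = 13.836%; on $250,000,000 that is $34,590,000.

$34,600,000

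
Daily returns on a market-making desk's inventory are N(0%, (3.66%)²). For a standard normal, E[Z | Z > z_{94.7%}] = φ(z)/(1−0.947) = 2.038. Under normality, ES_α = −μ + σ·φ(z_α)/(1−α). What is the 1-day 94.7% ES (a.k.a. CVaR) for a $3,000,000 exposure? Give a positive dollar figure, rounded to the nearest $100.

ES = 3.66% × 2.038 = 7.459%.
On $3,000,000: 0.07459 × $3,000,000 = $223,770.

$223,800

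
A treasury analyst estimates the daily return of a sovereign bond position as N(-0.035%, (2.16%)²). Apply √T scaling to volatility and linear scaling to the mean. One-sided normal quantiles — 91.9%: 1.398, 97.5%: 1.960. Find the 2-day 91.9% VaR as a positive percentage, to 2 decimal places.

4.34%

σ_{2d} = 2.16% × √2 = 3.055%; μ_{2d} = 2 × -0.035% = -0.070%.
VaR = −(-0.070%) + 1.398 × 3.055% = 4.341%.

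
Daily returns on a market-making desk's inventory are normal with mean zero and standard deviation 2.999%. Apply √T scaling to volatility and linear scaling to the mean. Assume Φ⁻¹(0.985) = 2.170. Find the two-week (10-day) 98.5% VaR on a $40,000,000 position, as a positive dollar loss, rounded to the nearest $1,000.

σ_{10d} = 2.999% × √10 = 9.484%.
VaR = 2.170 × 9.484% = 20.580%.
On $40,000,000: 0.20580 × $40,000,000 = $8,232,000.

$8,232,000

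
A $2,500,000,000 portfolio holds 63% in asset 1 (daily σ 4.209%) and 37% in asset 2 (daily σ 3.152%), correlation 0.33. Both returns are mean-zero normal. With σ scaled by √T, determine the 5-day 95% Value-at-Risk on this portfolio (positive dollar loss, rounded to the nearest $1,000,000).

σ_p = √(0.63²·4.209² + 0.37²·3.152² + 2·0.33·0.63·0.37·4.209·3.152) = 3.230%.
σ_{5d} = 3.230% × √5 = 7.222%.
z(95%) = 1.645.
VaR = 1.645 × 7.222% = 11.880%; on $2,500,000,000 that is $297,000,000.

$297,000,000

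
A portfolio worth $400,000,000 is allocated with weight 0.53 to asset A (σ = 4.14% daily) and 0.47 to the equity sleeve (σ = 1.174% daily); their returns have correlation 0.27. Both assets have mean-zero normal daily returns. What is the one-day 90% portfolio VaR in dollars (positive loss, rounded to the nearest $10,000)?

$12,320,000

σ_p² = 0.53²·4.14² + 0.47²·1.174² + 2·0.27·0.53·0.47·4.14·1.174 = 5.7728 (%²).
σ_p = √5.7728 = 2.403%.
At 90%, z = 1.282.
VaR = 1.282 × 2.403% = 3.081%; on $400,000,000 that is $12,324,000.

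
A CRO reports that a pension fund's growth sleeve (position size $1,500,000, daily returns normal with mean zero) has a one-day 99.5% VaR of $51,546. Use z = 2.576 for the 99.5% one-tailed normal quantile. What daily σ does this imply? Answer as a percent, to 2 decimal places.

VaR as a fraction: $51,546 / $1,500,000 = 3.436%.
σ = VaR / z = 3.436% / 2.576 = 1.334%.

1.33%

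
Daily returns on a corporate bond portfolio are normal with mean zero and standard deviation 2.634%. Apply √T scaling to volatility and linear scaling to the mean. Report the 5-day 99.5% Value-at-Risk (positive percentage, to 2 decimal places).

At 99.5%, z = 2.576.
σ_{5d} = 2.634% × √5 = 5.890%.
VaR = 2.576 × 5.890% = 15.173%.

15.17%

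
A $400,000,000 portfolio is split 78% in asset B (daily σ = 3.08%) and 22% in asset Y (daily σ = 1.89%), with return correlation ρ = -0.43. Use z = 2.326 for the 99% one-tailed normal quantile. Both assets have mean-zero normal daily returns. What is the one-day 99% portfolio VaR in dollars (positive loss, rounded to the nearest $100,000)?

$21,000,000

σ_p² = 0.78²·3.08² + 0.22²·1.89² + 2·-0.43·0.78·0.22·3.08·1.89 = 5.0853 (%²).
σ_p = √5.0853 = 2.255%.
VaR = 2.326 × 2.255% = 5.245%; on $400,000,000 that is $20,980,000.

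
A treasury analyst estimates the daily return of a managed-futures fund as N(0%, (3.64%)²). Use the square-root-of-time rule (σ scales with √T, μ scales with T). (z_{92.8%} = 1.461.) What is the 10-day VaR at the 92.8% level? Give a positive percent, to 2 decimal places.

16.82%

σ_{10d} = 3.64% × √10 = 11.511%.
VaR = 1.461 × 11.511% = 16.818%.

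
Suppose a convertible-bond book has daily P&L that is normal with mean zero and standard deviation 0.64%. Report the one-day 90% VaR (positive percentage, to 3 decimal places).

0.820%

At 90% one-sided, z = 1.282.
VaR = z·σ = 1.282 × 0.64% = 0.820%.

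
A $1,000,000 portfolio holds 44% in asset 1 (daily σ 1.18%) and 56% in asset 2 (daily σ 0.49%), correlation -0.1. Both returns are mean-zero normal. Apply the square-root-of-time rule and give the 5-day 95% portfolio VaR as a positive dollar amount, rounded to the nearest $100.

σ_p = √(0.44²·1.18² + 0.56²·0.49² + 2·-0.1·0.44·0.56·1.18·0.49) = 0.562%.
σ_{5d} = 0.562% × √5 = 1.257%.
z(95%) = 1.645.
VaR = 1.645 × 1.257% = 2.068%; on $1,000,000 that is $20,680.

$20,700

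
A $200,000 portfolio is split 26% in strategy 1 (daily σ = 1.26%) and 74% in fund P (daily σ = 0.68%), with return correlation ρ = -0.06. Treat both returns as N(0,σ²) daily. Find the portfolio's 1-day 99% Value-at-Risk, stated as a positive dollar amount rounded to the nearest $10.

$2,720

σ_p² = 0.26²·1.26² + 0.74²·0.68² + 2·-0.06·0.26·0.74·1.26·0.68 = 0.3408 (%²).
σ_p = √0.3408 = 0.584%.
At 99%, z = 2.326.
VaR = 2.326 × 0.584% = 1.358%; on $200,000 that is $2,716.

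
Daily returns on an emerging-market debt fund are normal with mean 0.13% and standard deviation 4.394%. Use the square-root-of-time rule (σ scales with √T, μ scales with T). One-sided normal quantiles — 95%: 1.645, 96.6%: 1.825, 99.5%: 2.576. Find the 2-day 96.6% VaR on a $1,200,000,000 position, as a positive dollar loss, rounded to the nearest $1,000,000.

σ_{2d} = 4.394% × √2 = 6.214%; μ_{2d} = 2 × 0.13% = 0.260%.
VaR = −(0.260%) + 1.825 × 6.214% = 11.081%.
On $1,200,000,000: 0.11081 × $1,200,000,000 = $132,972,000.

$133,000,000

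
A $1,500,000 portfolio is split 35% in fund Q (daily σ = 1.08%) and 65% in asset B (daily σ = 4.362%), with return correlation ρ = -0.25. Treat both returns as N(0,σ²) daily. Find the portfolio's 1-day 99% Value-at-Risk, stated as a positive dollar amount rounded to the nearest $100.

$96,500

σ_p² = 0.35²·1.08² + 0.65²·4.362² + 2·-0.25·0.35·0.65·1.08·4.362 = 7.6459 (%²).
σ_p = √7.6459 = 2.765%.
At 99%, z = 2.326.
VaR = 2.326 × 2.765% = 6.431%; on $1,500,000 that is $96,465.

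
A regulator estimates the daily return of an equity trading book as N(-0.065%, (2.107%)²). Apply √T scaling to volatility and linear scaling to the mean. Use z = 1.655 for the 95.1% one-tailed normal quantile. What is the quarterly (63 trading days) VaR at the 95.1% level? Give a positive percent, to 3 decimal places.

σ_{63d} = 2.107% × √63 = 16.724%; μ_{63d} = 63 × -0.065% = -4.095%.
VaR = −(-4.095%) + 1.655 × 16.724% = 31.773%.

31.773%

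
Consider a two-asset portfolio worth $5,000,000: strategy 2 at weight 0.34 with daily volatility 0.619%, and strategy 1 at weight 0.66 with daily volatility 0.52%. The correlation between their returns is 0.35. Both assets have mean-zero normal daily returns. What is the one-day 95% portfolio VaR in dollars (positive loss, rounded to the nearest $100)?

$37,900

σ_p² = 0.34²·0.619² + 0.66²·0.52² + 2·0.35·0.34·0.66·0.619·0.52 = 0.2126 (%²).
σ_p = √0.2126 = 0.461%.
At 95%, z = 1.645.
VaR = 1.645 × 0.461% = 0.758%; on $5,000,000 that is $37,900.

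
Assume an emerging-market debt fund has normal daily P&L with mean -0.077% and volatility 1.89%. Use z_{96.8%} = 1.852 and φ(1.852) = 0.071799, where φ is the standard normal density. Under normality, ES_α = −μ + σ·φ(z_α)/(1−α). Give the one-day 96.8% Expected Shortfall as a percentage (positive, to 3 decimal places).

Tail multiplier: φ(z)/(1−α) = 0.071799 / 0.032 = 2.244.
ES = −(-0.077%) + 1.89% × 2.244 = 4.318%.

4.318%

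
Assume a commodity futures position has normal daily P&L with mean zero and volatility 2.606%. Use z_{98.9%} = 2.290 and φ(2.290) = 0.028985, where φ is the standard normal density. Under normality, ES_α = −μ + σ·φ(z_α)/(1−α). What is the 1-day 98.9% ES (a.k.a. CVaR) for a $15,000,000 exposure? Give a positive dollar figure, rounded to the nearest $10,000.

$1,030,000

Tail multiplier: φ(z)/(1−α) = 0.028985 / 0.011 = 2.635.
ES = 2.606% × 2.635 = 6.867%.
On $15,000,000: 0.06867 × $15,000,000 = $1,030,050.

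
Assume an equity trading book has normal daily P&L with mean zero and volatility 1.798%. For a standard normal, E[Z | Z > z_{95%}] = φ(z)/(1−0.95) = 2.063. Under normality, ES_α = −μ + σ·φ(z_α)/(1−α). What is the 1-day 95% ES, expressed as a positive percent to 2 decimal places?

ES = 1.798% × 2.063 = 3.709%.

3.71%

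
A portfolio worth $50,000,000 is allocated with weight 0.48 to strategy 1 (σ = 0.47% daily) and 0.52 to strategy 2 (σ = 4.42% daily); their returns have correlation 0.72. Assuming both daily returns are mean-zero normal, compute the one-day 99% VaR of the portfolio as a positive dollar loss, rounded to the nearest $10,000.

σ_p² = 0.48²·0.47² + 0.52²·4.42² + 2·0.72·0.48·0.52·0.47·4.42 = 6.0802 (%²).
σ_p = √6.0802 = 2.466%.
At 99%, z = 2.326.
VaR = 2.326 × 2.466% = 5.736%; on $50,000,000 that is $2,868,000.

$2,870,000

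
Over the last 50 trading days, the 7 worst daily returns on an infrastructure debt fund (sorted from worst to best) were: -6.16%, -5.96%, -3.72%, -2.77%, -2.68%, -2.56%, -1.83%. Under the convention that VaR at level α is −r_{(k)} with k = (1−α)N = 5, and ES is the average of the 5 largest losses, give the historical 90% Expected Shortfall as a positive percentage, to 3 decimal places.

4.258%

The 5 worst returns sum to -21.29%.
ES = −(-21.29%) / 5 = 4.258%.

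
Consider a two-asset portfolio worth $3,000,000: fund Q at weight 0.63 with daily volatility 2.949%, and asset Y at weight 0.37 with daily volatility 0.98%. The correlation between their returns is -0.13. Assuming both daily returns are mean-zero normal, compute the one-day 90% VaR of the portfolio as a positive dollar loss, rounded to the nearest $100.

$71,000

σ_p² = 0.63²·2.949² + 0.37²·0.98² + 2·-0.13·0.63·0.37·2.949·0.98 = 3.4080 (%²).
σ_p = √3.4080 = 1.846%.
At 90%, z = 1.282.
VaR = 1.282 × 1.846% = 2.367%; on $3,000,000 that is $71,010.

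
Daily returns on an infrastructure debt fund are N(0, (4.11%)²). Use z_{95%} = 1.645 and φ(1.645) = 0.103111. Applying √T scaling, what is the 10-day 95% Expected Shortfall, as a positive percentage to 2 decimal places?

26.80%

σ_{10d} = 4.11% × √10 = 12.997%.
ES multiplier = φ(z)/(1−α) = 0.103111/0.05 = 2.062.
ES = 12.997% × 2.062 = 26.800%.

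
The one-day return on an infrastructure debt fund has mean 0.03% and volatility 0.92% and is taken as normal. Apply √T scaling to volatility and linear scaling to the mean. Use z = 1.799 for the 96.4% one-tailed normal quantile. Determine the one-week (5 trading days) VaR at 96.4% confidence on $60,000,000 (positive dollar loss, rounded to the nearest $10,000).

σ_{5d} = 0.92% × √5 = 2.057%; μ_{5d} = 5 × 0.03% = 0.150%.
VaR = −(0.150%) + 1.799 × 2.057% = 3.551%.
On $60,000,000: 0.03551 × $60,000,000 = $2,130,600.

$2,130,000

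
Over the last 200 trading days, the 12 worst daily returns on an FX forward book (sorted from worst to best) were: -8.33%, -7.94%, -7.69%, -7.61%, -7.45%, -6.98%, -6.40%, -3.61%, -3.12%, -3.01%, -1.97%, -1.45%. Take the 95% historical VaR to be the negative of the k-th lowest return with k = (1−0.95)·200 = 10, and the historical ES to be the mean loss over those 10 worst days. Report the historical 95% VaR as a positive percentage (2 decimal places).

k = 10; the 10th lowest return is -3.01%, so VaR = 3.01%.

3.01%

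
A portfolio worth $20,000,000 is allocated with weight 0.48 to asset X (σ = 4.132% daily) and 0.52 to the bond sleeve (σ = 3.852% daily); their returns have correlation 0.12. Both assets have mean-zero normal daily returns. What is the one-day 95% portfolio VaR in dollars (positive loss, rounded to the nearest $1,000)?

σ_p² = 0.48²·4.132² + 0.52²·3.852² + 2·0.12·0.48·0.52·4.132·3.852 = 8.8993 (%²).
σ_p = √8.8993 = 2.983%.
At 95%, z = 1.645.
VaR = 1.645 × 2.983% = 4.907%; on $20,000,000 that is $981,400.

$981,000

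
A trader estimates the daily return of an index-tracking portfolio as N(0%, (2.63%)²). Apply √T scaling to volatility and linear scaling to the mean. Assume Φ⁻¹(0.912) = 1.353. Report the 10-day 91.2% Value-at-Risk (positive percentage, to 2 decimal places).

σ_{10d} = 2.63% × √10 = 8.317%.
VaR = 1.353 × 8.317% = 11.253%.

11.25%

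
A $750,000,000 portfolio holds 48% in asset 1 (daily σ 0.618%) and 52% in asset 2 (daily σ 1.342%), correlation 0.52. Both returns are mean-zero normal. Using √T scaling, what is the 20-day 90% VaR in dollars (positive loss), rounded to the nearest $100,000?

σ_p = √(0.48²·0.618² + 0.52²·1.342² + 2·0.52·0.48·0.52·0.618·1.342) = 0.889%.
σ_{20d} = 0.889% × √20 = 3.976%.
z(90%) = 1.282.
VaR = 1.282 × 3.976% = 5.097%; on $750,000,000 that is $38,227,500.

$38,200,000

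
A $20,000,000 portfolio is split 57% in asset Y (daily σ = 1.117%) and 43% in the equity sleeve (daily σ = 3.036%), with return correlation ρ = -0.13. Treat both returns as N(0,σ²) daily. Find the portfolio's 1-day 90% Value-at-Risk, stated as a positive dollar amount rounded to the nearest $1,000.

σ_p² = 0.57²·1.117² + 0.43²·3.036² + 2·-0.13·0.57·0.43·1.117·3.036 = 1.8935 (%²).
σ_p = √1.8935 = 1.376%.
At 90%, z = 1.282.
VaR = 1.282 × 1.376% = 1.764%; on $20,000,000 that is $352,800.

$353,000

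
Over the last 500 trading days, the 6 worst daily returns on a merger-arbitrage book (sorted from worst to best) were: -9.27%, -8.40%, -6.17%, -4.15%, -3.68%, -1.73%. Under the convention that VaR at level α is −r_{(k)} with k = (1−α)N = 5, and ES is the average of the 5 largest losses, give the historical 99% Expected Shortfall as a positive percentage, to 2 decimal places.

The 5 worst returns sum to -31.67%.
ES = −(-31.67%) / 5 = 6.334% ≈ 6.33%.

6.33%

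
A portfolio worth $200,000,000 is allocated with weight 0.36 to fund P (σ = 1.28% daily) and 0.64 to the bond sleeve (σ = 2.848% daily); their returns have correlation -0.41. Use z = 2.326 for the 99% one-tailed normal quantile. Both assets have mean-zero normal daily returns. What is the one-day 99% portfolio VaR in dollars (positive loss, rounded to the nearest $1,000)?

$7,848,000

σ_p² = 0.36²·1.28² + 0.64²·2.848² + 2·-0.41·0.36·0.64·1.28·2.848 = 2.8459 (%²).
σ_p = √2.8459 = 1.687%.
VaR = 2.326 × 1.687% = 3.924%; on $200,000,000 that is $7,848,000.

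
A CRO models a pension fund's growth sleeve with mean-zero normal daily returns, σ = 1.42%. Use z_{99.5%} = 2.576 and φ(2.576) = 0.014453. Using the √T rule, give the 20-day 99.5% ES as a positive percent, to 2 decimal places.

σ_{20d} = 1.42% × √20 = 6.350%.
ES multiplier = φ(z)/(1−α) = 0.014453/0.005 = 2.891.
ES = 6.350% × 2.891 = 18.358%.

18.36%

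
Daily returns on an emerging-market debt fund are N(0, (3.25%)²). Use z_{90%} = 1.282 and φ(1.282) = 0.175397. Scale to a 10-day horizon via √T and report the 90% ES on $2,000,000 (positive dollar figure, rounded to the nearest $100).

$360,500

σ_{10d} = 3.25% × √10 = 10.277%.
ES multiplier = φ(z)/(1−α) = 0.175397/0.1 = 1.754.
ES = 10.277% × 1.754 = 18.026%; on $2,000,000: $360,520.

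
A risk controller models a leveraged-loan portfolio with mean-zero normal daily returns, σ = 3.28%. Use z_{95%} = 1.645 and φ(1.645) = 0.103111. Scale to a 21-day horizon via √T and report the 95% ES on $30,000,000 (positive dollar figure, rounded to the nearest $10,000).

σ_{21d} = 3.28% × √21 = 15.031%.
ES multiplier = φ(z)/(1−α) = 0.103111/0.05 = 2.062.
ES = 15.031% × 2.062 = 30.994%; on $30,000,000: $9,298,200.

$9,300,000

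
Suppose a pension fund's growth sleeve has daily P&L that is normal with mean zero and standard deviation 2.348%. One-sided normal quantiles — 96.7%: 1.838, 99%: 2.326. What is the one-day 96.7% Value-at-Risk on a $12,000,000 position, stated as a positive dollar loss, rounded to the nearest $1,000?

VaR = z·σ = 1.838 × 2.348% = 4.316%.
On $12,000,000: 0.04316 × $12,000,000 = $517,920.

$518,000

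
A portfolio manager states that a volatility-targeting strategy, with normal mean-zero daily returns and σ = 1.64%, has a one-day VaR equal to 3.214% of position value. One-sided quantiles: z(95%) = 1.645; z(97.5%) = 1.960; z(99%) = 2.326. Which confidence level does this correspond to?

Implied z = VaR/σ = 3.214 / 1.64 = 1.960.
This matches z(97.5%) = 1.960.

97.5%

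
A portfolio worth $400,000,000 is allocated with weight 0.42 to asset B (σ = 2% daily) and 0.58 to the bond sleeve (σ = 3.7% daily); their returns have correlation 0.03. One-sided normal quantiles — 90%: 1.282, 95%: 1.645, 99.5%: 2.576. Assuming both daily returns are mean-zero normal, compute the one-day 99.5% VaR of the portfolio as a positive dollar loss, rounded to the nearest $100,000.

σ_p² = 0.42²·2² + 0.58²·3.7² + 2·0.03·0.42·0.58·2·3.7 = 5.4191 (%²).
σ_p = √5.4191 = 2.328%.
VaR = 2.576 × 2.328% = 5.997%; on $400,000,000 that is $23,988,000.

$24,000,000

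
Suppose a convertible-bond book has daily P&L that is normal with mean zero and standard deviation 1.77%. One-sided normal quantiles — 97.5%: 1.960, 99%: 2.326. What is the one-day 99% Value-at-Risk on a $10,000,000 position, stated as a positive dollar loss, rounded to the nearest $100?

$411,700

VaR = z·σ = 2.326 × 1.77% = 4.117%.
On $10,000,000: 0.04117 × $10,000,000 = $411,700.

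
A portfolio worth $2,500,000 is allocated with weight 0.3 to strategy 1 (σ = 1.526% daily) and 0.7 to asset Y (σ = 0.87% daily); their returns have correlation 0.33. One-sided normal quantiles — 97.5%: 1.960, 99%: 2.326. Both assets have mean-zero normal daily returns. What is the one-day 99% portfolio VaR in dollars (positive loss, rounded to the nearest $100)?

$50,800

σ_p² = 0.3²·1.526² + 0.7²·0.87² + 2·0.33·0.3·0.7·1.526·0.87 = 0.7645 (%²).
σ_p = √0.7645 = 0.874%.
VaR = 2.326 × 0.874% = 2.033%; on $2,500,000 that is $50,825.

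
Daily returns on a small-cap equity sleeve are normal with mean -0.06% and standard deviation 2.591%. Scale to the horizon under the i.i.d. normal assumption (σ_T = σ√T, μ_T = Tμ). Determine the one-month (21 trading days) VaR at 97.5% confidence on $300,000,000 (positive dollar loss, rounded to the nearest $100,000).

$73,600,000

At 97.5%, z = 1.960.
σ_{21d} = 2.591% × √21 = 11.873%; μ_{21d} = 21 × -0.06% = -1.260%.
VaR = −(-1.260%) + 1.960 × 11.873% = 24.531%.
On $300,000,000: 0.24531 × $300,000,000 = $73,593,000.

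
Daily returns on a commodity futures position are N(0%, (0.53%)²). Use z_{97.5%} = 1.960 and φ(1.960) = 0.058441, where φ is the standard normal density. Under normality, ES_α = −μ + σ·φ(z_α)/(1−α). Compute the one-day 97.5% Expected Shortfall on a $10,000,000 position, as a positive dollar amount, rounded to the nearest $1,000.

Tail multiplier: φ(z)/(1−α) = 0.058441 / 0.025 = 2.338.
ES = 0.53% × 2.338 = 1.239%.
On $10,000,000: 0.01239 × $10,000,000 = $123,900.

$124,000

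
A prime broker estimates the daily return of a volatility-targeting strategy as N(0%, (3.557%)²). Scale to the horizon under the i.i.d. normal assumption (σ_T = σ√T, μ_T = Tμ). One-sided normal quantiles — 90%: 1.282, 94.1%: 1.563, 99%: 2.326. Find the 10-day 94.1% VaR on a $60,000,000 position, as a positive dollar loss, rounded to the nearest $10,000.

σ_{10d} = 3.557% × √10 = 11.248%.
VaR = 1.563 × 11.248% = 17.581%.
On $60,000,000: 0.17581 × $60,000,000 = $10,548,600.

$10,550,000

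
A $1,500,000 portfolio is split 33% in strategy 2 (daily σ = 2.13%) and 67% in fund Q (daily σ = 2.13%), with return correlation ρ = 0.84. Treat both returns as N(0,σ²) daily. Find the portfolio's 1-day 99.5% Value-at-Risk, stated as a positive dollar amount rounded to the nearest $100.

$79,300

σ_p² = 0.33²·2.13² + 0.67²·2.13² + 2·0.84·0.33·0.67·2.13·2.13 = 4.2159 (%²).
σ_p = √4.2159 = 2.053%.
At 99.5%, z = 2.576.
VaR = 2.576 × 2.053% = 5.289%; on $1,500,000 that is $79,335.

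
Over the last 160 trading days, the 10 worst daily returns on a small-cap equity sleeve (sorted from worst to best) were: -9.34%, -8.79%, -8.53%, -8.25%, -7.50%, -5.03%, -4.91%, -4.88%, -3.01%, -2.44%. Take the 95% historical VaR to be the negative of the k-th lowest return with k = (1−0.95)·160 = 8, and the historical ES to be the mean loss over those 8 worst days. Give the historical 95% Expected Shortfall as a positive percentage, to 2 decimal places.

7.15%

The 8 worst returns sum to -57.23%.
ES = −(-57.23%) / 8 = 7.15375% ≈ 7.15%.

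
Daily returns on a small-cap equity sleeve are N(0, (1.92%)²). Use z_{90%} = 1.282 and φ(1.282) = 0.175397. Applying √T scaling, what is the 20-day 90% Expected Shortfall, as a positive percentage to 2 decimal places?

15.06%

σ_{20d} = 1.92% × √20 = 8.587%.
ES multiplier = φ(z)/(1−α) = 0.175397/0.1 = 1.754.
ES = 8.587% × 1.754 = 15.062%.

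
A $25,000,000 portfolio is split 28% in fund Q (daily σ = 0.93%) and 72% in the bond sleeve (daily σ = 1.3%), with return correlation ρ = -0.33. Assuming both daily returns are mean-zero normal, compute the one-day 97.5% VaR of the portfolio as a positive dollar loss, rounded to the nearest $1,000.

$434,000

σ_p² = 0.28²·0.93² + 0.72²·1.3² + 2·-0.33·0.28·0.72·0.93·1.3 = 0.7830 (%²).
σ_p = √0.7830 = 0.885%.
At 97.5%, z = 1.960.
VaR = 1.960 × 0.885% = 1.735%; on $25,000,000 that is $433,750.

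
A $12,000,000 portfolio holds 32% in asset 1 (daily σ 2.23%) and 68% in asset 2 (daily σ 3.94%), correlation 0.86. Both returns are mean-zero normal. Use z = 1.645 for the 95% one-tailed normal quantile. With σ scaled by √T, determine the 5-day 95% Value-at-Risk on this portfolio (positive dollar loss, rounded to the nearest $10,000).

σ_p = √(0.32²·2.23² + 0.68²·3.94² + 2·0.86·0.32·0.68·2.23·3.94) = 3.313%.
σ_{5d} = 3.313% × √5 = 7.408%.
VaR = 1.645 × 7.408% = 12.186%; on $12,000,000 that is $1,462,320.

$1,460,000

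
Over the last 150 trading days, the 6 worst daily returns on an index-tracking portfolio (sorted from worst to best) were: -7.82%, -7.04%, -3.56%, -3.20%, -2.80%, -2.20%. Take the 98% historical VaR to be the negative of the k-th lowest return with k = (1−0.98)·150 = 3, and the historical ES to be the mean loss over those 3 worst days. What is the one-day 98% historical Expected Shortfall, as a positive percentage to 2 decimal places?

6.14%

The 3 worst returns sum to -18.42%.
ES = −(-18.42%) / 3 = 6.14%.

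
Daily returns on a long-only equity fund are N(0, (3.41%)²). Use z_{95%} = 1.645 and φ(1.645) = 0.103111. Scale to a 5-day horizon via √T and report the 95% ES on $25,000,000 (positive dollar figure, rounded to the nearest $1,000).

σ_{5d} = 3.41% × √5 = 7.625%.
ES multiplier = φ(z)/(1−α) = 0.103111/0.05 = 2.062.
ES = 7.625% × 2.062 = 15.723%; on $25,000,000: $3,930,750.

$3,931,000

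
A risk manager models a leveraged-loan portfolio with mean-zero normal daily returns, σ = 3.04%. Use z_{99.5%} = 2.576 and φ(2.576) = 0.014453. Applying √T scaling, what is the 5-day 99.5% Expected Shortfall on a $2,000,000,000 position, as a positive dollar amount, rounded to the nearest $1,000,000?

$393,000,000

σ_{5d} = 3.04% × √5 = 6.798%.
ES multiplier = φ(z)/(1−α) = 0.014453/0.005 = 2.891.
ES = 6.798% × 2.891 = 19.653%; on $2,000,000,000: $393,060,000.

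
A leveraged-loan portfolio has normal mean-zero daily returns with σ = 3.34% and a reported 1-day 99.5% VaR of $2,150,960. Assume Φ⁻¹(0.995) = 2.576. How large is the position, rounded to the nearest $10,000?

$25,000,000

VaR as a fraction of value: z·σ = 2.576 × 3.34% = 8.60384%.
Position = $2,150,960 / 0.0860384 = $25,000,000.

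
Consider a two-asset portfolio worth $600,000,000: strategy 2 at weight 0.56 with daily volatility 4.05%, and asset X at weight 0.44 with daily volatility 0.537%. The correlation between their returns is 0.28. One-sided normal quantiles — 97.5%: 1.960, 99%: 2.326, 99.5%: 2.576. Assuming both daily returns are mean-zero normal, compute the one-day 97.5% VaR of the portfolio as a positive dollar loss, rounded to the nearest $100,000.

σ_p² = 0.56²·4.05² + 0.44²·0.537² + 2·0.28·0.56·0.44·4.05·0.537 = 5.4997 (%²).
σ_p = √5.4997 = 2.345%.
VaR = 1.960 × 2.345% = 4.596%; on $600,000,000 that is $27,576,000.

$27,600,000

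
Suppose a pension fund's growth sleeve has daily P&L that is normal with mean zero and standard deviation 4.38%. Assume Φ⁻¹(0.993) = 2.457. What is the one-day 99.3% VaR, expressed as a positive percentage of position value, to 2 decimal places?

VaR = z·σ = 2.457 × 4.38% = 10.762%.

10.76%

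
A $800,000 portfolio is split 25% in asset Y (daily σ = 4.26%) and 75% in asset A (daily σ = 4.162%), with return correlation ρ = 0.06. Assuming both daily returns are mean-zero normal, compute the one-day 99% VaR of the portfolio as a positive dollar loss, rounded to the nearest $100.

$62,500

σ_p² = 0.25²·4.26² + 0.75²·4.162² + 2·0.06·0.25·0.75·4.26·4.162 = 11.2769 (%²).
σ_p = √11.2769 = 3.358%.
At 99%, z = 2.326.
VaR = 2.326 × 3.358% = 7.811%; on $800,000 that is $62,488.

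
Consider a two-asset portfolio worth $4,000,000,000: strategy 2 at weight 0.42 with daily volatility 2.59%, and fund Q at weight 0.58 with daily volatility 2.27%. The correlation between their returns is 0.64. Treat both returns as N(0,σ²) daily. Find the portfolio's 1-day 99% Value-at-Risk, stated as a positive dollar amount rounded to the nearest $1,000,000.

$203,000,000

σ_p² = 0.42²·2.59² + 0.58²·2.27² + 2·0.64·0.42·0.58·2.59·2.27 = 4.7500 (%²).
σ_p = √4.7500 = 2.179%.
At 99%, z = 2.326.
VaR = 2.326 × 2.179% = 5.068%; on $4,000,000,000 that is $202,720,000.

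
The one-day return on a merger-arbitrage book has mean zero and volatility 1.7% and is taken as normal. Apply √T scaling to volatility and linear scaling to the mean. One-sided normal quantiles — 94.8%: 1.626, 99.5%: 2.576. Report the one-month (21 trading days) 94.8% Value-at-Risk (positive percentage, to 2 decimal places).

12.67%

σ_{21d} = 1.7% × √21 = 7.790%.
VaR = 1.626 × 7.790% = 12.667%.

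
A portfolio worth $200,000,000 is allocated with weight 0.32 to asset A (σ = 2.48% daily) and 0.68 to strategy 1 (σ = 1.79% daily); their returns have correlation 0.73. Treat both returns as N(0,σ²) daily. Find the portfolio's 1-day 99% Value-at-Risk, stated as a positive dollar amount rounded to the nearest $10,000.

σ_p² = 0.32²·2.48² + 0.68²·1.79² + 2·0.73·0.32·0.68·2.48·1.79 = 3.5217 (%²).
σ_p = √3.5217 = 1.877%.
At 99%, z = 2.326.
VaR = 2.326 × 1.877% = 4.366%; on $200,000,000 that is $8,732,000.

$8,730,000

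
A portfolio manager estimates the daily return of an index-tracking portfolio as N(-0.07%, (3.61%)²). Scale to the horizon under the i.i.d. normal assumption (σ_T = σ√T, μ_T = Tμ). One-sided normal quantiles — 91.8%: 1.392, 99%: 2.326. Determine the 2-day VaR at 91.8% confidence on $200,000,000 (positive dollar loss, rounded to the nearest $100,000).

σ_{2d} = 3.61% × √2 = 5.105%; μ_{2d} = 2 × -0.07% = -0.140%.
VaR = −(-0.140%) + 1.392 × 5.105% = 7.246%.
On $200,000,000: 0.07246 × $200,000,000 = $14,492,000.

$14,500,000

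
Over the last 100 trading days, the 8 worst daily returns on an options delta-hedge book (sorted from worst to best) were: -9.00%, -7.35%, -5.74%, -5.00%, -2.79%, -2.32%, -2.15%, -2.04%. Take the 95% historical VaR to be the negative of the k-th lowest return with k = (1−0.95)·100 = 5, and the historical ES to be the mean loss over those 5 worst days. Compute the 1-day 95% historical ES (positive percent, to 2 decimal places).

The 5 worst returns sum to -29.88%.
ES = −(-29.88%) / 5 = 5.976% ≈ 5.98%.

5.98%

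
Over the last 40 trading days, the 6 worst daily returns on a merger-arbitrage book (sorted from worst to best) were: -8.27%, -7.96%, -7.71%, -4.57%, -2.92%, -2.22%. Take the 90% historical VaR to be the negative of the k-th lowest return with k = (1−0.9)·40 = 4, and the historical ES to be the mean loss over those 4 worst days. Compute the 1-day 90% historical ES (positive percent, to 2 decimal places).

7.13%

The 4 worst returns sum to -28.51%.
ES = −(-28.51%) / 4 = 7.1275% ≈ 7.13%.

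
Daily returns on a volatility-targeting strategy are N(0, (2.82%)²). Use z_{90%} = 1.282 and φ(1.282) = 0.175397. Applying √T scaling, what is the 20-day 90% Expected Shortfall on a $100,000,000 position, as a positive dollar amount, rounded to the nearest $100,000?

$22,100,000

σ_{20d} = 2.82% × √20 = 12.611%.
ES multiplier = φ(z)/(1−α) = 0.175397/0.1 = 1.754.
ES = 12.611% × 1.754 = 22.120%; on $100,000,000: $22,120,000.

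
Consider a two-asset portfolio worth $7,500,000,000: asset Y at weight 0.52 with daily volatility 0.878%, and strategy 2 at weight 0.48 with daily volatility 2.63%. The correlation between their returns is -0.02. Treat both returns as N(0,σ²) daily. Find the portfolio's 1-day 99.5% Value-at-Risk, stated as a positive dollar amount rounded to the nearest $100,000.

σ_p² = 0.52²·0.878² + 0.48²·2.63² + 2·-0.02·0.52·0.48·0.878·2.63 = 1.7790 (%²).
σ_p = √1.7790 = 1.334%.
At 99.5%, z = 2.576.
VaR = 2.576 × 1.334% = 3.436%; on $7,500,000,000 that is $257,700,000.

$257,700,000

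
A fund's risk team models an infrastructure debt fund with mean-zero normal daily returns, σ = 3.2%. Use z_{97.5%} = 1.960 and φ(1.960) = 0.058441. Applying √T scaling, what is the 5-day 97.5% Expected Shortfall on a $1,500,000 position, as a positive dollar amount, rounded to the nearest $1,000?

$251,000

σ_{5d} = 3.2% × √5 = 7.155%.
ES multiplier = φ(z)/(1−α) = 0.058441/0.025 = 2.338.
ES = 7.155% × 2.338 = 16.728%; on $1,500,000: $250,920.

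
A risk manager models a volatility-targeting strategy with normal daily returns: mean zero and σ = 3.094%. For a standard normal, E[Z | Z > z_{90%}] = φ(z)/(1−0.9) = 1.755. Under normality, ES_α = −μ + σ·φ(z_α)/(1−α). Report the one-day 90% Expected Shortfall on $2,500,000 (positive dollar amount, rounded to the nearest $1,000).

ES = 3.094% × 1.755 = 5.430%.
On $2,500,000: 0.05430 × $2,500,000 = $135,750.

$136,000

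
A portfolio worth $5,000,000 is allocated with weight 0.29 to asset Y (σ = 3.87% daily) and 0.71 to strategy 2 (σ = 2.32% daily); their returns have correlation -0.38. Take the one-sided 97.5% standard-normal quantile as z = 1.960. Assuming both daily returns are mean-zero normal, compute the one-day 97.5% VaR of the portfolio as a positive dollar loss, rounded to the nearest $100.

$157,000

σ_p² = 0.29²·3.87² + 0.71²·2.32² + 2·-0.38·0.29·0.71·3.87·2.32 = 2.5678 (%²).
σ_p = √2.5678 = 1.602%.
VaR = 1.960 × 1.602% = 3.140%; on $5,000,000 that is $157,000.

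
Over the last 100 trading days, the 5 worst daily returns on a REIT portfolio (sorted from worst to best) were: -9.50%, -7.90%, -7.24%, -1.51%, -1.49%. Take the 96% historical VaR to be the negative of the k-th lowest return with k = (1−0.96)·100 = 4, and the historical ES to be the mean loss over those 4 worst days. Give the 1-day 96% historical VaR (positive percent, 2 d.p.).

1.51%

k = 4; the 4th lowest return is -1.51%, so VaR = 1.51%.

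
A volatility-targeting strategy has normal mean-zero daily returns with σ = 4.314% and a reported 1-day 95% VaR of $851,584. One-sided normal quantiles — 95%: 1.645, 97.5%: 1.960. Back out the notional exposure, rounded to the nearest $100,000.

$12,000,000

VaR as a fraction of value: z·σ = 1.645 × 4.314% = 7.09653%.
Position = $851,584 / 0.0709653 = $12,000,006.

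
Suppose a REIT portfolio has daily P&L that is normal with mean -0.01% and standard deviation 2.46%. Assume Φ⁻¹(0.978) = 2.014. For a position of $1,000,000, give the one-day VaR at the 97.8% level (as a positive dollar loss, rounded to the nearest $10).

$49,640

VaR = −μ + z·σ = −(-0.01%) + 2.014 × 2.46% = 4.964%.
On $1,000,000: 0.04964 × $1,000,000 = $49,640.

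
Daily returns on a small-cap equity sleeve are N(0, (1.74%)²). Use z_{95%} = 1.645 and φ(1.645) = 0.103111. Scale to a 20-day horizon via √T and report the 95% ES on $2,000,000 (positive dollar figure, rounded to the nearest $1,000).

$321,000

σ_{20d} = 1.74% × √20 = 7.782%.
ES multiplier = φ(z)/(1−α) = 0.103111/0.05 = 2.062.
ES = 7.782% × 2.062 = 16.046%; on $2,000,000: $320,920.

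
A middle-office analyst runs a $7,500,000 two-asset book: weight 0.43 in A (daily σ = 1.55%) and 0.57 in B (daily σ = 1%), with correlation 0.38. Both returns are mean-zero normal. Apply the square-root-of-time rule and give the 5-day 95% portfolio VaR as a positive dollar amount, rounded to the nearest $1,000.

σ_p = √(0.43²·1.55² + 0.57²·1² + 2·0.38·0.43·0.57·1.55·1) = 1.029%.
σ_{5d} = 1.029% × √5 = 2.301%.
z(95%) = 1.645.
VaR = 1.645 × 2.301% = 3.785%; on $7,500,000 that is $283,875.

$284,000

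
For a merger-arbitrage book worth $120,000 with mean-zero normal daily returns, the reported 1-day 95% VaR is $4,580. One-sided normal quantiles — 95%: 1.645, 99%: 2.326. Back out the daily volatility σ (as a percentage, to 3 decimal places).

2.320%

VaR as a fraction: $4,580 / $120,000 = 3.817%.
σ = VaR / z = 3.817% / 1.645 = 2.320%.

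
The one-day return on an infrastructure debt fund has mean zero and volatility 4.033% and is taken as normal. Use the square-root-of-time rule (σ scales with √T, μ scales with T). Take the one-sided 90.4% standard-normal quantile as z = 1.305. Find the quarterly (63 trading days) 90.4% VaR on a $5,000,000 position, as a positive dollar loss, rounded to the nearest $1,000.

$2,089,000

σ_{63d} = 4.033% × √63 = 32.011%.
VaR = 1.305 × 32.011% = 41.774%.
On $5,000,000: 0.41774 × $5,000,000 = $2,088,700.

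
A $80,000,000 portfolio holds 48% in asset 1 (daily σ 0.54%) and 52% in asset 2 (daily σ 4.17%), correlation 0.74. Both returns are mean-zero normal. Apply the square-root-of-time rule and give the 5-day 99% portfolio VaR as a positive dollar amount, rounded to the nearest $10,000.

$9,850,000

σ_p = √(0.48²·0.54² + 0.52²·4.17² + 2·0.74·0.48·0.52·0.54·4.17) = 2.367%.
σ_{5d} = 2.367% × √5 = 5.293%.
z(99%) = 2.326.
VaR = 2.326 × 5.293% = 12.312%; on $80,000,000 that is $9,849,600.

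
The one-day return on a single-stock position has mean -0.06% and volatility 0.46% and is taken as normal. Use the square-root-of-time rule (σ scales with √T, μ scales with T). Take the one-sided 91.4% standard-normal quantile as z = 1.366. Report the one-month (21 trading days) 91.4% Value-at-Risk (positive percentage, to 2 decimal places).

σ_{21d} = 0.46% × √21 = 2.108%; μ_{21d} = 21 × -0.06% = -1.260%.
VaR = −(-1.260%) + 1.366 × 2.108% = 4.140%.

4.14%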